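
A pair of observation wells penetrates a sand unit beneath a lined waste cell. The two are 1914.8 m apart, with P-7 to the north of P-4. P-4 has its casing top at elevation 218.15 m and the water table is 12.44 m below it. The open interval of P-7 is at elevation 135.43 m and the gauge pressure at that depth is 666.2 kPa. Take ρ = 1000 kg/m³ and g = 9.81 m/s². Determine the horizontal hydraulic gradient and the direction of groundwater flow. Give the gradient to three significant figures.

i ≈ 0.00124; groundwater flows toward the north

Total head at P-4: h = 218.15 − 12.44 = 205.71 m.
Pressure head at P-7: ψ = P/(ρg) = 666.2×1000 / (1000 × 9.81) = 67.91 m.
Total head at P-7: h = z + ψ = 135.43 + 67.91 = 203.34 m.
Head difference: h(P-4) − h(P-7) = 205.71 − 203.34 = 2.37 m.
Hydraulic gradient: i = |Δh| / L = 2.37 / 1914.8 = 0.00124.
Flow is from higher to lower head: from P-4 toward P-7, i.e. toward the north.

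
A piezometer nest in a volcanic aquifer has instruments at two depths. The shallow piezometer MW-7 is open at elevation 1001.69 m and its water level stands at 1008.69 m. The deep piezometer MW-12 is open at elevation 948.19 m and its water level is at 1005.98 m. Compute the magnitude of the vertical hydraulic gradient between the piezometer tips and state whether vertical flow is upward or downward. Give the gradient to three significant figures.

Total head at MW-7: h = 1008.69 m (water level in the standpipe).
Total head at MW-12: h = 1005.98 m.
Δh = h(MW-7) − h(MW-12) = 1008.69 − 1005.98 = 2.71 m.
Vertical separation Δz = 1001.69 − 948.19 = 53.50 m.
|i_v| = |Δh| / Δz = 2.71 / 53.50 = 0.0507.
Head is higher in the shallow piezometer, so vertical flow is downward (recharge condition).

|i_v| ≈ 0.0507; vertical flow is downward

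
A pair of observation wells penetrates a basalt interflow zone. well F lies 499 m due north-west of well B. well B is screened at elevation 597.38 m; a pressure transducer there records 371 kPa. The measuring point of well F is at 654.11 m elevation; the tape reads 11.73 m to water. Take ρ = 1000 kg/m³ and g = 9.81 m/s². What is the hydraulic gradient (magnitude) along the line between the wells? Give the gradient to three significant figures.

i ≈ 0.0144

Pressure head at well B: ψ = P/(ρg) = 371×1000 / (1000 × 9.81) = 37.82 m.
Total head at well B: h = z + ψ = 597.38 + 37.82 = 635.20 m.
Total head at well F: h = 654.11 − 11.73 = 642.38 m.
Head difference: h(well B) − h(well F) = 635.20 − 642.38 = -7.18 m.
Hydraulic gradient: i = |Δh| / L = 7.18 / 499 = 0.0144.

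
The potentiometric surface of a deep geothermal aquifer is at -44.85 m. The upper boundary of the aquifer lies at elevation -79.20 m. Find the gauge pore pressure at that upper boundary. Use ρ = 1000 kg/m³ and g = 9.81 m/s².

Pressure head at the aquifer top: ψ = h − z = -44.85 − (-79.20) = 34.35 m.
P = ρgψ = 1000 × 9.81 × 34.35 = 336974 Pa ≈ 337 kPa.

P ≈ 337 kPa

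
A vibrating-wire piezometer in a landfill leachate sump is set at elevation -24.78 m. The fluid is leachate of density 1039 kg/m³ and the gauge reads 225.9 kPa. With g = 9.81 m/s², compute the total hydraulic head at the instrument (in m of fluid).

ψ = P/(ρg) = 225.9×1000 / (1039 × 9.81) = 22.16 m.
h = z + ψ = -24.78 + 22.16 = -2.62 m.

h ≈ -2.62 m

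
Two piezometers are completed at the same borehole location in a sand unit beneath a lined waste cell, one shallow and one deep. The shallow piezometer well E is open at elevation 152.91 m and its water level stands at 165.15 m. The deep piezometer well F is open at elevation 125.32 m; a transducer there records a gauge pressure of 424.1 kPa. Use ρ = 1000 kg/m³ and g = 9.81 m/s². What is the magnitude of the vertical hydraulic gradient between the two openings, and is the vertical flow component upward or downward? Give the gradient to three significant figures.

Total head at well E: h = 165.15 m (water level in the standpipe).
Pressure head at well F: ψ = P/(ρg) = 424.1×1000 / (1000 × 9.81) = 43.23 m.
Total head at well F: h = z + ψ = 125.32 + 43.23 = 168.55 m.
Δh = h(well E) − h(well F) = 165.15 − 168.55 = -3.40 m.
Vertical separation Δz = 152.91 − 125.32 = 27.59 m.
|i_v| = |Δh| / Δz = 3.40 / 27.59 = 0.123.
Head is higher in the deep piezometer, so vertical flow is upward (discharge condition).

|i_v| ≈ 0.123; vertical flow is upward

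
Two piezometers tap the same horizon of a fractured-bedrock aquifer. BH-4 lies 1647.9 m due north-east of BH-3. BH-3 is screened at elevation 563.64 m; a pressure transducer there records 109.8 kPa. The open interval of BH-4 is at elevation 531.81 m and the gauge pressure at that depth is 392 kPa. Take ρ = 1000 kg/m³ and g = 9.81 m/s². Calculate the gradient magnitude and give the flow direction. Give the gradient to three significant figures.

Pressure head at BH-3: ψ = P/(ρg) = 109.8×1000 / (1000 × 9.81) = 11.19 m.
Total head at BH-3: h = z + ψ = 563.64 + 11.19 = 574.83 m.
Pressure head at BH-4: ψ = P/(ρg) = 392×1000 / (1000 × 9.81) = 39.96 m.
Total head at BH-4: h = z + ψ = 531.81 + 39.96 = 571.77 m.
Head difference: h(BH-3) − h(BH-4) = 574.83 − 571.77 = 3.06 m.
Hydraulic gradient: i = |Δh| / L = 3.06 / 1647.9 = 0.00186.
Flow is from higher to lower head: from BH-3 toward BH-4, i.e. toward the north-east.

i ≈ 0.00186; groundwater flows toward the north-east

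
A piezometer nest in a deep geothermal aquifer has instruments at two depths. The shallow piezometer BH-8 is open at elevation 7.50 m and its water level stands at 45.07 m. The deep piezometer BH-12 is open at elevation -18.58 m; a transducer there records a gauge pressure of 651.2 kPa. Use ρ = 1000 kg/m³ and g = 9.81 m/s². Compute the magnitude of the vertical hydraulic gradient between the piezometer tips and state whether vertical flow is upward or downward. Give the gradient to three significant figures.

|i_v| ≈ 0.105; vertical flow is upward

Total head at BH-8: h = 45.07 m (water level in the standpipe).
Pressure head at BH-12: ψ = P/(ρg) = 651.2×1000 / (1000 × 9.81) = 66.38 m.
Total head at BH-12: h = z + ψ = -18.58 + 66.38 = 47.80 m.
Δh = h(BH-8) − h(BH-12) = 45.07 − 47.80 = -2.73 m.
Vertical separation Δz = 7.50 − (-18.58) = 26.08 m.
|i_v| = |Δh| / Δz = 2.73 / 26.08 = 0.105.
Head is higher in the deep piezometer, so vertical flow is upward (discharge condition).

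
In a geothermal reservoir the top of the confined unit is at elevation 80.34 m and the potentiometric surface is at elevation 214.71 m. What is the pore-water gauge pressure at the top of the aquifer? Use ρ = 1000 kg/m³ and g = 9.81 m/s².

Pressure head at the aquifer top: ψ = h − z = 214.71 − 80.34 = 134.37 m.
P = ρgψ = 1000 × 9.81 × 134.37 = 1318170 Pa ≈ 1320 kPa.

P ≈ 1320 kPa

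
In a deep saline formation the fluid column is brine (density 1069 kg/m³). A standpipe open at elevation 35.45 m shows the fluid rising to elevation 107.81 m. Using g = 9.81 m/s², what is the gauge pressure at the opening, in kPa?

Pressure head ψ = h − z = 107.81 − 35.45 = 72.36 m.
P = ρgψ = 1069 × 9.81 × 72.36 = 758831 Pa ≈ 759 kPa.

P ≈ 759 kPa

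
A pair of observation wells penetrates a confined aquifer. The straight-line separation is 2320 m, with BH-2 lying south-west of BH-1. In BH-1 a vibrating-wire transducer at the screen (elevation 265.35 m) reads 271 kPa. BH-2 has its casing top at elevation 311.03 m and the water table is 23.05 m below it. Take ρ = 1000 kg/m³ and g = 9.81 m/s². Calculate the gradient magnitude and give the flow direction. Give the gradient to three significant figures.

i ≈ 0.00215; groundwater flows toward the south-west

Pressure head at BH-1: ψ = P/(ρg) = 271×1000 / (1000 × 9.81) = 27.62 m.
Total head at BH-1: h = z + ψ = 265.35 + 27.62 = 292.97 m.
Total head at BH-2: h = 311.03 − 23.05 = 287.98 m.
Head difference: h(BH-1) − h(BH-2) = 292.97 − 287.98 = 4.99 m.
Hydraulic gradient: i = |Δh| / L = 4.99 / 2320 = 0.00215.
Flow is from higher to lower head: from BH-1 toward BH-2, i.e. toward the south-west.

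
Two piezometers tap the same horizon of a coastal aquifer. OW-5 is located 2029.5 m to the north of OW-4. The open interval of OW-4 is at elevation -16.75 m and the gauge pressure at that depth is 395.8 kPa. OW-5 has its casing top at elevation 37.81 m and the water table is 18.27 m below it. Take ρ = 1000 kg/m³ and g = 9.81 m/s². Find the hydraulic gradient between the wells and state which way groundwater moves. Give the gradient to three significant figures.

Pressure head at OW-4: ψ = P/(ρg) = 395.8×1000 / (1000 × 9.81) = 40.35 m.
Total head at OW-4: h = z + ψ = -16.75 + 40.35 = 23.60 m.
Total head at OW-5: h = 37.81 − 18.27 = 19.54 m.
Head difference: h(OW-4) − h(OW-5) = 23.60 − 19.54 = 4.06 m.
Hydraulic gradient: i = |Δh| / L = 4.06 / 2029.5 = 0.00200.
Flow is from higher to lower head: from OW-4 toward OW-5, i.e. toward the north.

i ≈ 0.00200; groundwater flows toward the north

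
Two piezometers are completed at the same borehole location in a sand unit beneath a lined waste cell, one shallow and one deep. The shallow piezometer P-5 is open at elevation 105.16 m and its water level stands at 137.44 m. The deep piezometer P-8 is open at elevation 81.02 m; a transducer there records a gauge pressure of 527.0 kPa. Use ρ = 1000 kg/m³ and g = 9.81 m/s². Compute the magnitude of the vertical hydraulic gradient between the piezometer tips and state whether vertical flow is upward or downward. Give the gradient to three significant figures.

|i_v| ≈ 0.112; vertical flow is downward

Total head at P-5: h = 137.44 m (water level in the standpipe).
Pressure head at P-8: ψ = P/(ρg) = 527.0×1000 / (1000 × 9.81) = 53.72 m.
Total head at P-8: h = z + ψ = 81.02 + 53.72 = 134.74 m.
Δh = h(P-5) − h(P-8) = 137.44 − 134.74 = 2.70 m.
Vertical separation Δz = 105.16 − 81.02 = 24.14 m.
|i_v| = |Δh| / Δz = 2.70 / 24.14 = 0.112.
Head is higher in the shallow piezometer, so vertical flow is downward (recharge condition).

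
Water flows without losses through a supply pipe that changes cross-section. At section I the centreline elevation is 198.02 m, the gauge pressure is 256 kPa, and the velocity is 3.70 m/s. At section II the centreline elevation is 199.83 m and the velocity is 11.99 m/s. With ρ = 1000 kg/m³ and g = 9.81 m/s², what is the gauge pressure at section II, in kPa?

Pressure head at I: ψ₁ = P₁/(ρg) = 256×1000 / (1000 × 9.81) = 26.10 m.
Velocity heads: v₁²/2g = 3.70²/19.62 = 0.698 m; v₂²/2g = 11.99²/19.62 = 7.327 m.
Total head H = z₁ + ψ₁ + v₁²/2g = 198.02 + 26.10 + 0.698 = 224.82 m.
ψ₂ = H − z₂ − v₂²/2g = 224.82 − 199.83 − 7.327 = 17.66 m.
P₂ = ρgψ₂ = 1000 × 9.81 × 17.66 ≈ 173 kPa.

P₂ ≈ 173 kPa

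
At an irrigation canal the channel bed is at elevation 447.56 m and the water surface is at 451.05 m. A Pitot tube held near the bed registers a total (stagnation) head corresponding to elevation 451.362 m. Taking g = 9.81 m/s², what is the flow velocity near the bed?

v ≈ 2.47 m/s

Near the bed, under hydrostatic conditions, the piezometric head (z + ψ) equals the free-surface elevation, 451.05 m.
Velocity head = total − piezometric = 451.362 − 451.05 = 0.312 m.
v = √(2g·h_v) = √(2 × 9.81 × 0.312) = 2.47 m/s.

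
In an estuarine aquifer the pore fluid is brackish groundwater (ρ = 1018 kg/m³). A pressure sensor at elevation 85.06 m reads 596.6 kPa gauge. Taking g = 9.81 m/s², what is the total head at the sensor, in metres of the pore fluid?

ψ = P/(ρg) = 596.6×1000 / (1018 × 9.81) = 59.74 m.
h = z + ψ = 85.06 + 59.74 = 144.80 m.

h ≈ 144.80 m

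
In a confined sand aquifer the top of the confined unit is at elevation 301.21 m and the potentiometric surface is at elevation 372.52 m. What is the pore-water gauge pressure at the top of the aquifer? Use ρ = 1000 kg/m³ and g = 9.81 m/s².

P ≈ 700 kPa

Pressure head at the aquifer top: ψ = h − z = 372.52 − 301.21 = 71.31 m.
P = ρgψ = 1000 × 9.81 × 71.31 = 699551 Pa ≈ 700 kPa.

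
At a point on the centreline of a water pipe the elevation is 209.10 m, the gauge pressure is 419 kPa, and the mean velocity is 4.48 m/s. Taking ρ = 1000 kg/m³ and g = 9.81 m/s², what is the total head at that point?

Pressure head ψ = P/(ρg) = 419×1000 / (1000 × 9.81) = 42.71 m.
Velocity head = v²/(2g) = 4.48² / (2 × 9.81) = 1.023 m.
h = z + ψ + v²/(2g) = 209.10 + 42.71 + 1.023 = 252.83 m.

h ≈ 252.83 m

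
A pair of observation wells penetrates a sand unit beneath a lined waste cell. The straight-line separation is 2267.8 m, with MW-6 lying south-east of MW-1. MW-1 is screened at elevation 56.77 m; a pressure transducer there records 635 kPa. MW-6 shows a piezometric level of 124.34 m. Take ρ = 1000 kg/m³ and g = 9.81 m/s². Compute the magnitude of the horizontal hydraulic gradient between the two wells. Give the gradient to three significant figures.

Pressure head at MW-1: ψ = P/(ρg) = 635×1000 / (1000 × 9.81) = 64.73 m.
Total head at MW-1: h = z + ψ = 56.77 + 64.73 = 121.50 m.
Total head at MW-6: h = 124.34 m (water level in the piezometer is the total head).
Head difference: h(MW-1) − h(MW-6) = 121.50 − 124.34 = -2.84 m.
Hydraulic gradient: i = |Δh| / L = 2.84 / 2267.8 = 0.00125.

i ≈ 0.00125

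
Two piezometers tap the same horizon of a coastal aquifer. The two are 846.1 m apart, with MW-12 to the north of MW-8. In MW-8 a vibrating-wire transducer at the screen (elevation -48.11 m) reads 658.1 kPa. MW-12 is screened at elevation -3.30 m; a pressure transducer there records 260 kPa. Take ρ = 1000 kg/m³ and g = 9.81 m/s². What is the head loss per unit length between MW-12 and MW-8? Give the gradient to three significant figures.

i ≈ 0.00500 m/m

Pressure head at MW-8: ψ = P/(ρg) = 658.1×1000 / (1000 × 9.81) = 67.08 m.
Total head at MW-8: h = z + ψ = -48.11 + 67.08 = 18.97 m.
Pressure head at MW-12: ψ = P/(ρg) = 260×1000 / (1000 × 9.81) = 26.50 m.
Total head at MW-12: h = z + ψ = -3.30 + 26.50 = 23.20 m.
Head difference: h(MW-8) − h(MW-12) = 18.97 − 23.20 = -4.23 m.
Hydraulic gradient: i = |Δh| / L = 4.23 / 846.1 = 0.00500.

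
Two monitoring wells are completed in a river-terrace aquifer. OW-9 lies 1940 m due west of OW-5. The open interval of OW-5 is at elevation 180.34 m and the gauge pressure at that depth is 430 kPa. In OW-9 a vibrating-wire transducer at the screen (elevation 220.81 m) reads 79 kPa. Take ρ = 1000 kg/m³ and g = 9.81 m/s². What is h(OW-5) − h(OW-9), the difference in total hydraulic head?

Pressure head at OW-5: ψ = P/(ρg) = 430×1000 / (1000 × 9.81) = 43.83 m.
Total head at OW-5: h = z + ψ = 180.34 + 43.83 = 224.17 m.
Pressure head at OW-9: ψ = P/(ρg) = 79×1000 / (1000 × 9.81) = 8.05 m.
Total head at OW-9: h = z + ψ = 220.81 + 8.05 = 228.86 m.
Head difference: h(OW-5) − h(OW-9) = 224.17 − 228.86 = -4.69 m.

Δh ≈ -4.69 m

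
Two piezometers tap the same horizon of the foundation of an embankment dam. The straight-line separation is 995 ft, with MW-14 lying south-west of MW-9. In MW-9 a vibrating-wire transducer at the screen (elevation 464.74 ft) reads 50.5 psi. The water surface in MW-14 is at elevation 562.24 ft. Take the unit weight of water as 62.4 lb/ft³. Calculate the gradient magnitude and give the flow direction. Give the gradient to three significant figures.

Pressure head at MW-9: ψ = 144·P/γ = 144 × 50.5 / 62.4 = 116.54 ft.
Total head at MW-9: h = z + ψ = 464.74 + 116.54 = 581.28 ft.
Total head at MW-14: h = 562.24 ft (water level in the piezometer is the total head).
Head difference: h(MW-9) − h(MW-14) = 581.28 − 562.24 = 19.04 ft.
Hydraulic gradient: i = |Δh| / L = 19.04 / 995 = 0.0191.
Flow is from higher to lower head: from MW-9 toward MW-14, i.e. toward the south-west.

i ≈ 0.0191; groundwater flows toward the south-west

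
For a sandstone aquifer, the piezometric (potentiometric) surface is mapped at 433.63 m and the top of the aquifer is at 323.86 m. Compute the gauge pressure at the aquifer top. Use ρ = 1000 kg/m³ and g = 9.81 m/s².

P ≈ 1080 kPa

Pressure head at the aquifer top: ψ = h − z = 433.63 − 323.86 = 109.77 m.
P = ρgψ = 1000 × 9.81 × 109.77 = 1076844 Pa ≈ 1080 kPa.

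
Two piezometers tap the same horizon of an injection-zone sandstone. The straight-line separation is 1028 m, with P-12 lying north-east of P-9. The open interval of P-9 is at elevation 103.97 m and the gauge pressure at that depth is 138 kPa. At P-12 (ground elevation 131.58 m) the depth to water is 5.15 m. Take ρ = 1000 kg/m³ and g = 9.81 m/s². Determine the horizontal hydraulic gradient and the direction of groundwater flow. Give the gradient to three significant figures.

Pressure head at P-9: ψ = P/(ρg) = 138×1000 / (1000 × 9.81) = 14.07 m.
Total head at P-9: h = z + ψ = 103.97 + 14.07 = 118.04 m.
Total head at P-12: h = 131.58 − 5.15 = 126.43 m.
Head difference: h(P-9) − h(P-12) = 118.04 − 126.43 = -8.39 m.
Hydraulic gradient: i = |Δh| / L = 8.39 / 1028 = 0.00816.
Flow is from higher to lower head: from P-12 toward P-9, i.e. toward the south-west.

i ≈ 0.00816; groundwater flows toward the south-west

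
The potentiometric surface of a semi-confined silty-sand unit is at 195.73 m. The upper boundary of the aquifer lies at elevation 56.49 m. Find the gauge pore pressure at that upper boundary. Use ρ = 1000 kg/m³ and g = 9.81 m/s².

P ≈ 1370 kPa

Pressure head at the aquifer top: ψ = h − z = 195.73 − 56.49 = 139.24 m.
P = ρgψ = 1000 × 9.81 × 139.24 = 1365944 Pa ≈ 1370 kPa.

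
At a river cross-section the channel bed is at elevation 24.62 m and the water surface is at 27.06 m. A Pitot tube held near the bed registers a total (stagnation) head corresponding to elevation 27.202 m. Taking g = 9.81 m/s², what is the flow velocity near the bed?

Near the bed, under hydrostatic conditions, the piezometric head (z + ψ) equals the free-surface elevation, 27.06 m.
Velocity head = total − piezometric = 27.202 − 27.06 = 0.142 m.
v = √(2g·h_v) = √(2 × 9.81 × 0.142) = 1.67 m/s.

v ≈ 1.67 m/s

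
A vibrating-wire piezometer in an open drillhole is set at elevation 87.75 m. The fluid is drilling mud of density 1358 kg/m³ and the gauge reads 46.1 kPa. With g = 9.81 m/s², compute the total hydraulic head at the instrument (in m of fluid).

h ≈ 91.21 m

ψ = P/(ρg) = 46.1×1000 / (1358 × 9.81) = 3.46 m.
h = z + ψ = 87.75 + 3.46 = 91.21 m.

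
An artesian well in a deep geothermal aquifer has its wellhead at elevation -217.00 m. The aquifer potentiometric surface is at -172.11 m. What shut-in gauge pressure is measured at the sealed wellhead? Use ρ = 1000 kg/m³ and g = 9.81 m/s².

P ≈ 440 kPa

Head above the cap: Δh = -172.11 − (-217.00) = 44.89 m.
P = ρgΔh = 1000 × 9.81 × 44.89 = 440371 Pa ≈ 440 kPa.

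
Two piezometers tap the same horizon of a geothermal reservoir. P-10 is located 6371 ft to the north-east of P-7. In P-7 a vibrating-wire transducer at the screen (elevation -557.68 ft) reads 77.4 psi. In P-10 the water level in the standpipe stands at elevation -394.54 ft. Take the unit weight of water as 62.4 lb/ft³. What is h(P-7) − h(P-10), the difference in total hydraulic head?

Pressure head at P-7: ψ = 144·P/γ = 144 × 77.4 / 62.4 = 178.62 ft.
Total head at P-7: h = z + ψ = -557.68 + 178.62 = -379.06 ft.
Total head at P-10: h = -394.54 ft (water level in the piezometer is the total head).
Head difference: h(P-7) − h(P-10) = -379.06 − (-394.54) = 15.48 ft.

Δh ≈ 15.48 ft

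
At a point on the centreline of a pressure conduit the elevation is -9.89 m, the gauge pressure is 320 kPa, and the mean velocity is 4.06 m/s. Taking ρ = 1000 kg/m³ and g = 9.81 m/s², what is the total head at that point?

Pressure head ψ = P/(ρg) = 320×1000 / (1000 × 9.81) = 32.62 m.
Velocity head = v²/(2g) = 4.06² / (2 × 9.81) = 0.840 m.
h = z + ψ + v²/(2g) = -9.89 + 32.62 + 0.840 = 23.57 m.

h ≈ 23.57 m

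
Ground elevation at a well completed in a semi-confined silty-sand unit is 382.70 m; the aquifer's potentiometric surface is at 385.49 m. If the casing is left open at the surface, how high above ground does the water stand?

Water rises to the potentiometric surface, so the rise above ground = 385.49 − 382.70 = 2.79 m.

≈ 2.79 m above ground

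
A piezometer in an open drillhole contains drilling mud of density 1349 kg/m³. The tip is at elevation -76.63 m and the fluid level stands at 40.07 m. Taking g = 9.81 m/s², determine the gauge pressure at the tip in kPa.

P ≈ 1540 kPa

Pressure head ψ = h − z = 40.07 − (-76.63) = 116.70 m.
P = ρgψ = 1349 × 9.81 × 116.70 = 1544372 Pa ≈ 1540 kPa.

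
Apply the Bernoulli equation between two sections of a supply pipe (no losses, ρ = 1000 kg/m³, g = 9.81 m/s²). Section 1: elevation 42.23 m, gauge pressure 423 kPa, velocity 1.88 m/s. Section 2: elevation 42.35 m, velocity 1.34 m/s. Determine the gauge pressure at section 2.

Pressure head at 1: ψ₁ = P₁/(ρg) = 423×1000 / (1000 × 9.81) = 43.12 m.
Velocity heads: v₁²/2g = 1.88²/19.62 = 0.180 m; v₂²/2g = 1.34²/19.62 = 0.092 m.
Total head H = z₁ + ψ₁ + v₁²/2g = 42.23 + 43.12 + 0.180 = 85.53 m.
ψ₂ = H − z₂ − v₂²/2g = 85.53 − 42.35 − 0.092 = 43.09 m.
P₂ = ρgψ₂ = 1000 × 9.81 × 43.09 ≈ 423 kPa.

P₂ ≈ 423 kPa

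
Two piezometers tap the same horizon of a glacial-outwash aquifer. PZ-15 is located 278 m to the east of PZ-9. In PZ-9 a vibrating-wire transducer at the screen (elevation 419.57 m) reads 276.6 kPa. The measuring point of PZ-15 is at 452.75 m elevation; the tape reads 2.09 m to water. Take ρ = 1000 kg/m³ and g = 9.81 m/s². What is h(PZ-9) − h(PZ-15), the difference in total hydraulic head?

Δh ≈ -2.89 m

Pressure head at PZ-9: ψ = P/(ρg) = 276.6×1000 / (1000 × 9.81) = 28.20 m.
Total head at PZ-9: h = z + ψ = 419.57 + 28.20 = 447.77 m.
Total head at PZ-15: h = 452.75 − 2.09 = 450.66 m.
Head difference: h(PZ-9) − h(PZ-15) = 447.77 − 450.66 = -2.89 m.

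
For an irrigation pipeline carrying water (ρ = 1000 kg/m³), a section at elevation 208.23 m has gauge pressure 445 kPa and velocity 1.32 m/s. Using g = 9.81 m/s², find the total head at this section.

h ≈ 253.68 m

Pressure head ψ = P/(ρg) = 445×1000 / (1000 × 9.81) = 45.36 m.
Velocity head = v²/(2g) = 1.32² / (2 × 9.81) = 0.089 m.
h = z + ψ + v²/(2g) = 208.23 + 45.36 + 0.089 = 253.68 m.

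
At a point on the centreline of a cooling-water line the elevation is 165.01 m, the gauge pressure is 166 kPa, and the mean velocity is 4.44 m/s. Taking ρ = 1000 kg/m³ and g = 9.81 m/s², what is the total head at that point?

h ≈ 182.94 m

Pressure head ψ = P/(ρg) = 166×1000 / (1000 × 9.81) = 16.92 m.
Velocity head = v²/(2g) = 4.44² / (2 × 9.81) = 1.005 m.
h = z + ψ + v²/(2g) = 165.01 + 16.92 + 1.005 = 182.94 m.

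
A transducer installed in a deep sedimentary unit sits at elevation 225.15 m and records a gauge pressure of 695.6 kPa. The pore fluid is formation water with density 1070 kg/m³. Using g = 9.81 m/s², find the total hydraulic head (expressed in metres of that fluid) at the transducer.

h ≈ 291.42 m

ψ = P/(ρg) = 695.6×1000 / (1070 × 9.81) = 66.27 m.
h = z + ψ = 225.15 + 66.27 = 291.42 m.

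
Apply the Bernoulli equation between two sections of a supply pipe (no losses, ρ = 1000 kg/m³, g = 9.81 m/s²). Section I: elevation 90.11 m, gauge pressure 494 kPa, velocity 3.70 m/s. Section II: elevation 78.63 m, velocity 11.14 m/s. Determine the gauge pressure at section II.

Pressure head at I: ψ₁ = P₁/(ρg) = 494×1000 / (1000 × 9.81) = 50.36 m.
Velocity heads: v₁²/2g = 3.70²/19.62 = 0.698 m; v₂²/2g = 11.14²/19.62 = 6.325 m.
Total head H = z₁ + ψ₁ + v₁²/2g = 90.11 + 50.36 + 0.698 = 141.17 m.
ψ₂ = H − z₂ − v₂²/2g = 141.17 − 78.63 − 6.325 = 56.21 m.
P₂ = ρgψ₂ = 1000 × 9.81 × 56.21 ≈ 551 kPa.

P₂ ≈ 551 kPa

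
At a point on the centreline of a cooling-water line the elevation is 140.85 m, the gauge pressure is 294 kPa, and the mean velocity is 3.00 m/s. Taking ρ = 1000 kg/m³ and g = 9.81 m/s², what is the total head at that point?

h ≈ 171.28 m

Pressure head ψ = P/(ρg) = 294×1000 / (1000 × 9.81) = 29.97 m.
Velocity head = v²/(2g) = 3.00² / (2 × 9.81) = 0.459 m.
h = z + ψ + v²/(2g) = 140.85 + 29.97 + 0.459 = 171.28 m.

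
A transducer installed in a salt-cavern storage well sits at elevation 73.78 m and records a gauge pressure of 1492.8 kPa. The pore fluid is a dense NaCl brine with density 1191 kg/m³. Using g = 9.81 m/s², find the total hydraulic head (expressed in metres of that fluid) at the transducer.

ψ = P/(ρg) = 1492.8×1000 / (1191 × 9.81) = 127.77 m.
h = z + ψ = 73.78 + 127.77 = 201.55 m.

h ≈ 201.55 m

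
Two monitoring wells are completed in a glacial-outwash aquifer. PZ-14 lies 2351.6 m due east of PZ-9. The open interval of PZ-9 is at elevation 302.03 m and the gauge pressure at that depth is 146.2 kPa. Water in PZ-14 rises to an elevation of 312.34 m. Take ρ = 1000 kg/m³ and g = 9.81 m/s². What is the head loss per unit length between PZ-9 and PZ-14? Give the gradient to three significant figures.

i ≈ 0.00195 m/m

Pressure head at PZ-9: ψ = P/(ρg) = 146.2×1000 / (1000 × 9.81) = 14.90 m.
Total head at PZ-9: h = z + ψ = 302.03 + 14.90 = 316.93 m.
Total head at PZ-14: h = 312.34 m (water level in the piezometer is the total head).
Head difference: h(PZ-9) − h(PZ-14) = 316.93 − 312.34 = 4.59 m.
Hydraulic gradient: i = |Δh| / L = 4.59 / 2351.6 = 0.00195.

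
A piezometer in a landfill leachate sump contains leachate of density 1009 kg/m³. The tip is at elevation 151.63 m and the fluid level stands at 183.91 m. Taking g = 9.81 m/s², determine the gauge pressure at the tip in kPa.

Pressure head ψ = h − z = 183.91 − 151.63 = 32.28 m.
P = ρgψ = 1009 × 9.81 × 32.28 = 319517 Pa ≈ 320 kPa.

P ≈ 320 kPa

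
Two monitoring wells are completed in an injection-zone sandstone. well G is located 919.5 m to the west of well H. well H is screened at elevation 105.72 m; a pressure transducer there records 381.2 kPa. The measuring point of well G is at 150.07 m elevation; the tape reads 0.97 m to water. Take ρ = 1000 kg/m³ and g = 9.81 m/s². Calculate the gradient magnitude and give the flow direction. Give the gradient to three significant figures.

i ≈ 0.00492; groundwater flows toward the east

Pressure head at well H: ψ = P/(ρg) = 381.2×1000 / (1000 × 9.81) = 38.86 m.
Total head at well H: h = z + ψ = 105.72 + 38.86 = 144.58 m.
Total head at well G: h = 150.07 − 0.97 = 149.10 m.
Head difference: h(well H) − h(well G) = 144.58 − 149.10 = -4.52 m.
Hydraulic gradient: i = |Δh| / L = 4.52 / 919.5 = 0.00492.
Flow is from higher to lower head: from well G toward well H, i.e. toward the east.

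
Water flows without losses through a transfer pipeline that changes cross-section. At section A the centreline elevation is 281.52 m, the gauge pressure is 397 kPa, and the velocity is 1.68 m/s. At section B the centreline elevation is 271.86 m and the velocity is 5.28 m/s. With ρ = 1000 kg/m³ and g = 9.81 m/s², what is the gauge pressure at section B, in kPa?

Pressure head at A: ψ₁ = P₁/(ρg) = 397×1000 / (1000 × 9.81) = 40.47 m.
Velocity heads: v₁²/2g = 1.68²/19.62 = 0.144 m; v₂²/2g = 5.28²/19.62 = 1.421 m.
Total head H = z₁ + ψ₁ + v₁²/2g = 281.52 + 40.47 + 0.144 = 322.13 m.
ψ₂ = H − z₂ − v₂²/2g = 322.13 − 271.86 − 1.421 = 48.85 m.
P₂ = ρgψ₂ = 1000 × 9.81 × 48.85 ≈ 479 kPa.

P₂ ≈ 479 kPa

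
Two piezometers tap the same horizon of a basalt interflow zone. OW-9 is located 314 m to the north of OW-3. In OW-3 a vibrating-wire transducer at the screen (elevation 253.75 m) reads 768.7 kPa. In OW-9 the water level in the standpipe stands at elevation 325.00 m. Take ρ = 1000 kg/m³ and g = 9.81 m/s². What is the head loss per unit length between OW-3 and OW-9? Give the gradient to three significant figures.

Pressure head at OW-3: ψ = P/(ρg) = 768.7×1000 / (1000 × 9.81) = 78.36 m.
Total head at OW-3: h = z + ψ = 253.75 + 78.36 = 332.11 m.
Total head at OW-9: h = 325.00 m (water level in the piezometer is the total head).
Head difference: h(OW-3) − h(OW-9) = 332.11 − 325.00 = 7.11 m.
Hydraulic gradient: i = |Δh| / L = 7.11 / 314 = 0.0226.

i ≈ 0.0226 m/m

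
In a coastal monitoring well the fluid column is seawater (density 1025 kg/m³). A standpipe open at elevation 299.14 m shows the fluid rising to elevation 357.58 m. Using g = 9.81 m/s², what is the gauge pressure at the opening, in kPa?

Pressure head ψ = h − z = 357.58 − 299.14 = 58.44 m.
P = ρgψ = 1025 × 9.81 × 58.44 = 587629 Pa ≈ 588 kPa.

P ≈ 588 kPa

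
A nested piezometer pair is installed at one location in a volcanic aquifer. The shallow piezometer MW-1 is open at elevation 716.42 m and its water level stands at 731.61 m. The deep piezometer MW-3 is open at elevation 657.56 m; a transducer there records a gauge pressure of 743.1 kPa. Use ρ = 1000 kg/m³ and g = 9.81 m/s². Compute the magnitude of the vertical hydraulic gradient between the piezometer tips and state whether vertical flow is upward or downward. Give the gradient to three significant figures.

|i_v| ≈ 0.0289; vertical flow is upward

Total head at MW-1: h = 731.61 m (water level in the standpipe).
Pressure head at MW-3: ψ = P/(ρg) = 743.1×1000 / (1000 × 9.81) = 75.75 m.
Total head at MW-3: h = z + ψ = 657.56 + 75.75 = 733.31 m.
Δh = h(MW-1) − h(MW-3) = 731.61 − 733.31 = -1.70 m.
Vertical separation Δz = 716.42 − 657.56 = 58.86 m.
|i_v| = |Δh| / Δz = 1.70 / 58.86 = 0.0289.
Head is higher in the deep piezometer, so vertical flow is upward (discharge condition).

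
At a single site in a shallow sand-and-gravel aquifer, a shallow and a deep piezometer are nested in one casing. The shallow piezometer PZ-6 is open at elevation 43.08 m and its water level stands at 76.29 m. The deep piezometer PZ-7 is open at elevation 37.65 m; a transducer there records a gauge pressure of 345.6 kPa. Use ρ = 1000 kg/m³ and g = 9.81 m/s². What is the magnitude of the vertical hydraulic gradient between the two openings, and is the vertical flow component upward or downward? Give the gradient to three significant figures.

|i_v| ≈ 0.628; vertical flow is downward

Total head at PZ-6: h = 76.29 m (water level in the standpipe).
Pressure head at PZ-7: ψ = P/(ρg) = 345.6×1000 / (1000 × 9.81) = 35.23 m.
Total head at PZ-7: h = z + ψ = 37.65 + 35.23 = 72.88 m.
Δh = h(PZ-6) − h(PZ-7) = 76.29 − 72.88 = 3.41 m.
Vertical separation Δz = 43.08 − 37.65 = 5.43 m.
|i_v| = |Δh| / Δz = 3.41 / 5.43 = 0.628.
Head is higher in the shallow piezometer, so vertical flow is downward (recharge condition).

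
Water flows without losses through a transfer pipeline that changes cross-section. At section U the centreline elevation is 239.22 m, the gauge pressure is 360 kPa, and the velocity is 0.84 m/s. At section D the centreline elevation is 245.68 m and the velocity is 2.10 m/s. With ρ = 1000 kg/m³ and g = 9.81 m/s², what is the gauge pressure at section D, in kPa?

Pressure head at U: ψ₁ = P₁/(ρg) = 360×1000 / (1000 × 9.81) = 36.70 m.
Velocity heads: v₁²/2g = 0.84²/19.62 = 0.036 m; v₂²/2g = 2.10²/19.62 = 0.225 m.
Total head H = z₁ + ψ₁ + v₁²/2g = 239.22 + 36.70 + 0.036 = 275.96 m.
ψ₂ = H − z₂ − v₂²/2g = 275.96 − 245.68 − 0.225 = 30.05 m.
P₂ = ρgψ₂ = 1000 × 9.81 × 30.05 ≈ 295 kPa.

P₂ ≈ 295 kPa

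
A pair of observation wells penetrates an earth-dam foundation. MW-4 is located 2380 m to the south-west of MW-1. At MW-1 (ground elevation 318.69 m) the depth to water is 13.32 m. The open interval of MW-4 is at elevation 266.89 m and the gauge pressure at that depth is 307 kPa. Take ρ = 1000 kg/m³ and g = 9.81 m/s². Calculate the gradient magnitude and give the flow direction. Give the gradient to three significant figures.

Total head at MW-1: h = 318.69 − 13.32 = 305.37 m.
Pressure head at MW-4: ψ = P/(ρg) = 307×1000 / (1000 × 9.81) = 31.29 m.
Total head at MW-4: h = z + ψ = 266.89 + 31.29 = 298.18 m.
Head difference: h(MW-1) − h(MW-4) = 305.37 − 298.18 = 7.19 m.
Hydraulic gradient: i = |Δh| / L = 7.19 / 2380 = 0.00302.
Flow is from higher to lower head: from MW-1 toward MW-4, i.e. toward the south-west.

i ≈ 0.00302; groundwater flows toward the south-west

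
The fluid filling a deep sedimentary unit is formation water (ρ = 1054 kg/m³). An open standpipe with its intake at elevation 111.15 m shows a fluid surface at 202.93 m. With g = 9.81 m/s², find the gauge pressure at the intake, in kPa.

Pressure head ψ = h − z = 202.93 − 111.15 = 91.78 m.
P = ρgψ = 1054 × 9.81 × 91.78 = 948981 Pa ≈ 949 kPa.

P ≈ 949 kPa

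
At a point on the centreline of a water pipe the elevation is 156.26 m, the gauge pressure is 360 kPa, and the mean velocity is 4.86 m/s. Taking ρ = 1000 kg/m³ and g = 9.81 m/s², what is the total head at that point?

Pressure head ψ = P/(ρg) = 360×1000 / (1000 × 9.81) = 36.70 m.
Velocity head = v²/(2g) = 4.86² / (2 × 9.81) = 1.204 m.
h = z + ψ + v²/(2g) = 156.26 + 36.70 + 1.204 = 194.16 m.

h ≈ 194.16 m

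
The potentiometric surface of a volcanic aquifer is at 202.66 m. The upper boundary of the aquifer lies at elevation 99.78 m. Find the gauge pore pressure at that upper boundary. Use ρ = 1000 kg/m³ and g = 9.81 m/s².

P ≈ 1010 kPa

Pressure head at the aquifer top: ψ = h − z = 202.66 − 99.78 = 102.88 m.
P = ρgψ = 1000 × 9.81 × 102.88 = 1009253 Pa ≈ 1010 kPa.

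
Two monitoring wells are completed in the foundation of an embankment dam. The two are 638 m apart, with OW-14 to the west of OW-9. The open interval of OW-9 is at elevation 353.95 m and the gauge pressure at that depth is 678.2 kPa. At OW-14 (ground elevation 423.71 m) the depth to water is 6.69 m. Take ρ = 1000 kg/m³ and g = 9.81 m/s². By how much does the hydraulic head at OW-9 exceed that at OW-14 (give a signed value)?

Δh ≈ 6.06 m

Pressure head at OW-9: ψ = P/(ρg) = 678.2×1000 / (1000 × 9.81) = 69.13 m.
Total head at OW-9: h = z + ψ = 353.95 + 69.13 = 423.08 m.
Total head at OW-14: h = 423.71 − 6.69 = 417.02 m.
Head difference: h(OW-9) − h(OW-14) = 423.08 − 417.02 = 6.06 m.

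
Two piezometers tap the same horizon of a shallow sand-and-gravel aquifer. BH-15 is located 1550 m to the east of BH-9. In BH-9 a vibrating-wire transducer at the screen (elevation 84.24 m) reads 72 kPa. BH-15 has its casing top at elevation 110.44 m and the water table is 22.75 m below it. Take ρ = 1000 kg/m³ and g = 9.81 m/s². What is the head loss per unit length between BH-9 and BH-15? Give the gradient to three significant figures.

i ≈ 0.00251 m/m

Pressure head at BH-9: ψ = P/(ρg) = 72×1000 / (1000 × 9.81) = 7.34 m.
Total head at BH-9: h = z + ψ = 84.24 + 7.34 = 91.58 m.
Total head at BH-15: h = 110.44 − 22.75 = 87.69 m.
Head difference: h(BH-9) − h(BH-15) = 91.58 − 87.69 = 3.89 m.
Hydraulic gradient: i = |Δh| / L = 3.89 / 1550 = 0.00251.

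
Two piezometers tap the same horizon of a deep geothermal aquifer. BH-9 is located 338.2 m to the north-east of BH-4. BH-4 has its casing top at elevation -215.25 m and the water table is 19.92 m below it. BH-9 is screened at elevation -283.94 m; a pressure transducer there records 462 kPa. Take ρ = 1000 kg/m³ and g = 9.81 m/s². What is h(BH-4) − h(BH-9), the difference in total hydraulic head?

Total head at BH-4: h = -215.25 − 19.92 = -235.17 m.
Pressure head at BH-9: ψ = P/(ρg) = 462×1000 / (1000 × 9.81) = 47.09 m.
Total head at BH-9: h = z + ψ = -283.94 + 47.09 = -236.85 m.
Head difference: h(BH-4) − h(BH-9) = -235.17 − (-236.85) = 1.68 m.

Δh ≈ 1.68 m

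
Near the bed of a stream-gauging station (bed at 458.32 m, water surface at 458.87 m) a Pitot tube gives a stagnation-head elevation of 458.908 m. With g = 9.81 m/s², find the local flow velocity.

Near the bed, under hydrostatic conditions, the piezometric head (z + ψ) equals the free-surface elevation, 458.87 m.
Velocity head = total − piezometric = 458.908 − 458.87 = 0.038 m.
v = √(2g·h_v) = √(2 × 9.81 × 0.038) = 0.863 m/s.

v ≈ 0.863 m/s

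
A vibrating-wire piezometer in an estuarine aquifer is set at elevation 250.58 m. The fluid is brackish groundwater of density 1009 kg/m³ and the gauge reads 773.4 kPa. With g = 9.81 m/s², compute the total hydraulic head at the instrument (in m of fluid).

ψ = P/(ρg) = 773.4×1000 / (1009 × 9.81) = 78.13 m.
h = z + ψ = 250.58 + 78.13 = 328.71 m.

h ≈ 328.71 m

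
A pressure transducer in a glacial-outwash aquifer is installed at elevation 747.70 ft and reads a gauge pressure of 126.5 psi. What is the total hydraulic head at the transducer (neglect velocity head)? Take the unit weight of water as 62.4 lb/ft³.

h ≈ 1039.62 ft

ψ = 144·P/γ = 144 × 126.5 / 62.4 = 291.92 ft.
h = z + ψ = 747.70 + 291.92 = 1039.62 ft.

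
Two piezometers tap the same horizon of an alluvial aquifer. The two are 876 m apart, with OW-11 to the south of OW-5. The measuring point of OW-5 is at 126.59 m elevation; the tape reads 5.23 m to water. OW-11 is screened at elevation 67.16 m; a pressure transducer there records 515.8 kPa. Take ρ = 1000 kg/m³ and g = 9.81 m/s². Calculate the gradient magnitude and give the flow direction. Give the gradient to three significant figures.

Total head at OW-5: h = 126.59 − 5.23 = 121.36 m.
Pressure head at OW-11: ψ = P/(ρg) = 515.8×1000 / (1000 × 9.81) = 52.58 m.
Total head at OW-11: h = z + ψ = 67.16 + 52.58 = 119.74 m.
Head difference: h(OW-5) − h(OW-11) = 121.36 − 119.74 = 1.62 m.
Hydraulic gradient: i = |Δh| / L = 1.62 / 876 = 0.00185.
Flow is from higher to lower head: from OW-5 toward OW-11, i.e. toward the south.

i ≈ 0.00185; groundwater flows toward the south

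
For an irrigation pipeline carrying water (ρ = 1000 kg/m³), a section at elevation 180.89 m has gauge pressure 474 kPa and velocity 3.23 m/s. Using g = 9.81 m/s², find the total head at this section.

Pressure head ψ = P/(ρg) = 474×1000 / (1000 × 9.81) = 48.32 m.
Velocity head = v²/(2g) = 3.23² / (2 × 9.81) = 0.532 m.
h = z + ψ + v²/(2g) = 180.89 + 48.32 + 0.532 = 229.74 m.

h ≈ 229.74 m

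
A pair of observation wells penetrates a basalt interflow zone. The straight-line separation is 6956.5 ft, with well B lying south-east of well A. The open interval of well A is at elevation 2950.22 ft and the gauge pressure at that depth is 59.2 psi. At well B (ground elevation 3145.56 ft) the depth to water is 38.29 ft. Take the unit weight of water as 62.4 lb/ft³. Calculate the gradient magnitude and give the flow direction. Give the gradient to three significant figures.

i ≈ 0.00294; groundwater flows toward the north-west

Pressure head at well A: ψ = 144·P/γ = 144 × 59.2 / 62.4 = 136.62 ft.
Total head at well A: h = z + ψ = 2950.22 + 136.62 = 3086.84 ft.
Total head at well B: h = 3145.56 − 38.29 = 3107.27 ft.
Head difference: h(well A) − h(well B) = 3086.84 − 3107.27 = -20.43 ft.
Hydraulic gradient: i = |Δh| / L = 20.43 / 6956.5 = 0.00294.
Flow is from higher to lower head: from well B toward well A, i.e. toward the north-west.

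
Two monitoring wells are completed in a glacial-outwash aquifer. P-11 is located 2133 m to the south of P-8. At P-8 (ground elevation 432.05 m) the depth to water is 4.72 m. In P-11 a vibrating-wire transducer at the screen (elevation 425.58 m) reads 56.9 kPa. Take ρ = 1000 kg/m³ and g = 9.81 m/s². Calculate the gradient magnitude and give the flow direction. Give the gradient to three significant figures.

Total head at P-8: h = 432.05 − 4.72 = 427.33 m.
Pressure head at P-11: ψ = P/(ρg) = 56.9×1000 / (1000 × 9.81) = 5.80 m.
Total head at P-11: h = z + ψ = 425.58 + 5.80 = 431.38 m.
Head difference: h(P-8) − h(P-11) = 427.33 − 431.38 = -4.05 m.
Hydraulic gradient: i = |Δh| / L = 4.05 / 2133 = 0.00190.
Flow is from higher to lower head: from P-11 toward P-8, i.e. toward the north.

i ≈ 0.00190; groundwater flows toward the north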